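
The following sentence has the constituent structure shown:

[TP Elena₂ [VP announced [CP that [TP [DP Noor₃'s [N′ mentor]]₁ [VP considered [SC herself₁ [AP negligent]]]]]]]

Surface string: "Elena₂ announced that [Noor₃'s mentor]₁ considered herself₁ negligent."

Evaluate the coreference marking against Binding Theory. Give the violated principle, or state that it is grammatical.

grammatical

The two coindexed NPs are *[Noor₃'s mentor]₁* and *herself₁*.
*herself₁* is an anaphor; its binding domain is the embedded TP, whose subject is [Noor₃'s mentor]₁. *[Noor₃'s mentor]₁* c-commands it within that domain and shares its index, so Principle A is satisfied.
*[Noor₃'s mentor]₁* is an R-expression; *herself₁* does not c-command it, and no other NP shares its index, so Principle C is satisfied.
All principles are respected.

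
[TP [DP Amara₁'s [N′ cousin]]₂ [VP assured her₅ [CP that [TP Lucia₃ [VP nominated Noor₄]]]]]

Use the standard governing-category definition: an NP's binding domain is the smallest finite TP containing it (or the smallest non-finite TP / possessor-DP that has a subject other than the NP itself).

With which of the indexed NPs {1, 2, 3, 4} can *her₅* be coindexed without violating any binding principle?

{1}

*her* is a pronoun, so Principle B applies: it must be free in its binding domain.
Binding domain of *her₅*: the matrix TP, whose subject is [Amara₁'s cousin]₂.
*Amara₁* and the pronoun do not c-command one another → neither Principle B nor Principle C is at stake; coindexation permitted.
*[Amara₁'s cousin]₂* c-commands the pronoun within its binding domain → coindexation would violate Principle B.
*Lucia₃*: the pronoun c-commands this R-expression → coindexation would violate Principle C on *Lucia₃*.
*Noor₄*: the pronoun c-commands this R-expression → coindexation would violate Principle C on *Noor₄*.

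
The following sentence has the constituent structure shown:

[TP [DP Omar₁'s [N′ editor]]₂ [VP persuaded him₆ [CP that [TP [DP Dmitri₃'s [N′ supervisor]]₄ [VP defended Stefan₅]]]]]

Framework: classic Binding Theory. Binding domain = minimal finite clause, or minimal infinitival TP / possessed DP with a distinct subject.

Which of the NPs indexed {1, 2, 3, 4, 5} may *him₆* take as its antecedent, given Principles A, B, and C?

*him* is a pronoun, so Principle B applies: it must be free in its binding domain.
Binding domain of *him₆*: the matrix TP, whose subject is [Omar₁'s editor]₂.
*Omar₁* and the pronoun do not c-command one another → neither Principle B nor Principle C is at stake; coindexation permitted.
*[Omar₁'s editor]₂* c-commands the pronoun within its binding domain → coindexation would violate Principle B.
*Dmitri₃*: the pronoun c-commands this R-expression → coindexation would violate Principle C on *Dmitri₃*.
*[Dmitri₃'s supervisor]₄*: the pronoun c-commands this R-expression → coindexation would violate Principle C on *[Dmitri₃'s supervisor]₄*.
*Stefan₅*: the pronoun c-commands this R-expression → coindexation would violate Principle C on *Stefan₅*.

{1}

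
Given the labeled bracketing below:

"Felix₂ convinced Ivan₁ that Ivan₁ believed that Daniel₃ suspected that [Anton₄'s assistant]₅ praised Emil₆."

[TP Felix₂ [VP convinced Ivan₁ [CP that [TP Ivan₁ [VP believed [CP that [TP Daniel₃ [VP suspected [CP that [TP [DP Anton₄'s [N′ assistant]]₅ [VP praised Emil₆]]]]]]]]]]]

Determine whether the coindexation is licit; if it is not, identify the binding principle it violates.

The two coindexed NPs are *Ivan₁* (the lower occurrence) and *Ivan₁* (the higher occurrence).
*Ivan₁* (the lower occurrence) is an R-expression. Principle C requires it to be free everywhere.
*Ivan₁* (the higher occurrence) c-commands it and carries the same index.
The R-expression is bound → Principle C violation.

Principle C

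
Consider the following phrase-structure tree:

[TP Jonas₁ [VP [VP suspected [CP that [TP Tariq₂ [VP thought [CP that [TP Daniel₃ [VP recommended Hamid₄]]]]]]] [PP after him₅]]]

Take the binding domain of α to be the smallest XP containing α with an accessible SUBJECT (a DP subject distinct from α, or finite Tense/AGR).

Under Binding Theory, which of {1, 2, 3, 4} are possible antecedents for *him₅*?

{2, 3, 4}

*him* is a pronoun, so Principle B applies: it must be free in its binding domain.
Binding domain of *him₅*: the matrix TP, whose subject is Jonas₁.
*Jonas₁* c-commands the pronoun within its binding domain → coindexation would violate Principle B.
*Tariq₂* and the pronoun do not c-command one another → neither Principle B nor Principle C is at stake; coindexation permitted.
*Daniel₃* and the pronoun do not c-command one another → neither Principle B nor Principle C is at stake; coindexation permitted.
*Hamid₄* and the pronoun do not c-command one another → neither Principle B nor Principle C is at stake; coindexation permitted.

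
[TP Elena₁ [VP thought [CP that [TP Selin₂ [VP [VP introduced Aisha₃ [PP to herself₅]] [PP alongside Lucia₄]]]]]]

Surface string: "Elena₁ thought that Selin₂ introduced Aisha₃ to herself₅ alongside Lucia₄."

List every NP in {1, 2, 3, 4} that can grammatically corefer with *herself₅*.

{2, 3}

*herself* is an anaphor, so Principle A applies: it must be bound in its binding domain.
Binding domain of *herself₅*: the embedded TP, whose subject is Selin₂.
*Elena₁* c-commands the anaphor but is outside its binding domain → cannot satisfy Principle A.
*Selin₂* c-commands the anaphor within its binding domain → licit binder.
*Aisha₃* c-commands the anaphor within its binding domain → licit binder.
*Lucia₄* does not c-command the anaphor → cannot bind it.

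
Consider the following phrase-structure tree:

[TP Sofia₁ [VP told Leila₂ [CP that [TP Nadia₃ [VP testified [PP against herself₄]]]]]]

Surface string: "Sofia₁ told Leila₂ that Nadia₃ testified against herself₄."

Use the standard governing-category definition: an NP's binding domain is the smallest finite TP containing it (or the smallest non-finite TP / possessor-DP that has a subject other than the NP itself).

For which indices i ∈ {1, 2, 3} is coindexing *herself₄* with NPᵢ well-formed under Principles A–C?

*herself* is an anaphor, so Principle A applies: it must be bound in its binding domain.
Binding domain of *herself₄*: the embedded TP, whose subject is Nadia₃.
*Sofia₁* c-commands the anaphor but is outside its binding domain → cannot satisfy Principle A.
*Leila₂* c-commands the anaphor but is outside its binding domain → cannot satisfy Principle A.
*Nadia₃* c-commands the anaphor within its binding domain → licit binder.

{3}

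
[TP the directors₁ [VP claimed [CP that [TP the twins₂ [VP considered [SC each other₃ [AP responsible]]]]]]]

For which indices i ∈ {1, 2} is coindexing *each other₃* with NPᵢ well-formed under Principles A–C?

{2}

*each other* is an anaphor, so Principle A applies: it must be bound in its binding domain.
Binding domain of *each other₃*: the embedded TP, whose subject is the twins₂.
*the directors₁* c-commands the anaphor but is outside its binding domain → cannot satisfy Principle A.
*the twins₂* c-commands the anaphor within its binding domain → licit binder.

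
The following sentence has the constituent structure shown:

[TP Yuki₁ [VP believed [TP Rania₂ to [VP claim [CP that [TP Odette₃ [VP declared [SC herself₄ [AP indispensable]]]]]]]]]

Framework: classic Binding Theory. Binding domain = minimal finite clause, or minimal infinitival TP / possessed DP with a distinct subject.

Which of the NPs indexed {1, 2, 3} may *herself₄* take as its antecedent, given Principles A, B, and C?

{3}

*herself* is an anaphor, so Principle A applies: it must be bound in its binding domain.
Binding domain of *herself₄*: the embedded TP, whose subject is Odette₃.
*Yuki₁* c-commands the anaphor but is outside its binding domain → cannot satisfy Principle A.
*Rania₂* c-commands the anaphor but is outside its binding domain → cannot satisfy Principle A.
*Odette₃* c-commands the anaphor within its binding domain → licit binder.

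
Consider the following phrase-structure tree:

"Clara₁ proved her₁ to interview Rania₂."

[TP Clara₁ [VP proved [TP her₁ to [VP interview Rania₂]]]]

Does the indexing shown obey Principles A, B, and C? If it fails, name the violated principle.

Principle B

The two coindexed NPs are *Clara₁* and *her₁*.
*her₁* is a pronoun. Its binding domain is the matrix TP, whose subject is Clara₁.
*Clara₁* c-commands it within that domain and carries the same index.
The pronoun is locally bound → Principle B violation.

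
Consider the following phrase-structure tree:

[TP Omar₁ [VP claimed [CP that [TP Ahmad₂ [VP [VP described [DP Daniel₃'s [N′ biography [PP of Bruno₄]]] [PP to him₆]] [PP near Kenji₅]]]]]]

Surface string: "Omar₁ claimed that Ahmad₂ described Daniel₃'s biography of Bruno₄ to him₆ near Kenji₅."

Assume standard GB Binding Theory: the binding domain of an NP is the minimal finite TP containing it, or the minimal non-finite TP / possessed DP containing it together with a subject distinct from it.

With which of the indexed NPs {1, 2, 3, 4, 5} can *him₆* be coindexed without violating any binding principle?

{1, 3, 4, 5}

*him* is a pronoun, so Principle B applies: it must be free in its binding domain.
Binding domain of *him₆*: the embedded TP, whose subject is Ahmad₂.
*Omar₁* c-commands the pronoun but from outside its binding domain, and is not c-commanded by it → coindexation permitted.
*Ahmad₂* c-commands the pronoun within its binding domain → coindexation would violate Principle B.
*Daniel₃* and the pronoun do not c-command one another → neither Principle B nor Principle C is at stake; coindexation permitted.
*Bruno₄* and the pronoun do not c-command one another → neither Principle B nor Principle C is at stake; coindexation permitted.
*Kenji₅* and the pronoun do not c-command one another → neither Principle B nor Principle C is at stake; coindexation permitted.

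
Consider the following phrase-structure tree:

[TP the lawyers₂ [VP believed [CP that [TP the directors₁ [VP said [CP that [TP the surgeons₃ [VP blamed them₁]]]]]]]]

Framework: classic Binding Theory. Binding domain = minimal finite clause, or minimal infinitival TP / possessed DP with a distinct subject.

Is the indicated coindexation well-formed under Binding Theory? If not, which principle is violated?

grammatical

The two coindexed NPs are *the directors₁* and *them₁*.
*them₁* is a pronoun; its binding domain is the embedded TP, whose subject is the surgeons₃. Within that domain it is c-commanded only by *the surgeons₃*, which carries a different index — the pronoun is free locally, so Principle B holds.
*the directors₁* is an R-expression; *them₁* does not c-command it, and no other NP shares its index, so Principle C is satisfied.
All principles are respected.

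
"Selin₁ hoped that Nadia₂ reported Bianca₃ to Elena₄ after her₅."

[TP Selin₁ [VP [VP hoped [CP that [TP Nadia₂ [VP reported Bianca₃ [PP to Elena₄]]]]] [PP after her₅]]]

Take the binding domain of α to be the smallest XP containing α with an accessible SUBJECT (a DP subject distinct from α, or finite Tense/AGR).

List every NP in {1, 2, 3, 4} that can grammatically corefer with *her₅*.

{2, 3, 4}

*her* is a pronoun, so Principle B applies: it must be free in its binding domain.
Binding domain of *her₅*: the matrix TP, whose subject is Selin₁.
*Selin₁* c-commands the pronoun within its binding domain → coindexation would violate Principle B.
*Nadia₂* and the pronoun do not c-command one another → neither Principle B nor Principle C is at stake; coindexation permitted.
*Bianca₃* and the pronoun do not c-command one another → neither Principle B nor Principle C is at stake; coindexation permitted.
*Elena₄* and the pronoun do not c-command one another → neither Principle B nor Principle C is at stake; coindexation permitted.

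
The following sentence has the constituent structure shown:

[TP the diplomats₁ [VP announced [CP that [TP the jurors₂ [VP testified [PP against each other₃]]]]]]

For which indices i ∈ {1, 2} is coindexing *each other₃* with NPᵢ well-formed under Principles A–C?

*each other* is an anaphor, so Principle A applies: it must be bound in its binding domain.
Binding domain of *each other₃*: the embedded TP, whose subject is the jurors₂.
*the diplomats₁* c-commands the anaphor but is outside its binding domain → cannot satisfy Principle A.
*the jurors₂* c-commands the anaphor within its binding domain → licit binder.

{2}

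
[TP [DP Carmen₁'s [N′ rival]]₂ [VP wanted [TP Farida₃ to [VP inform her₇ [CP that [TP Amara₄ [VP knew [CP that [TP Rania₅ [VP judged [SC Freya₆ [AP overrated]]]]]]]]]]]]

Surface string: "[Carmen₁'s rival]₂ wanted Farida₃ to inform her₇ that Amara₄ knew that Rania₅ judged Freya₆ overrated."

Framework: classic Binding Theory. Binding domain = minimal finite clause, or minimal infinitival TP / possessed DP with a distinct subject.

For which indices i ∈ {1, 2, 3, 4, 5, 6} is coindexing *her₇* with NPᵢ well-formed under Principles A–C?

{1, 2}

*her* is a pronoun, so Principle B applies: it must be free in its binding domain.
Binding domain of *her₇*: the embedded TP, whose subject is Farida₃.
*Carmen₁* and the pronoun do not c-command one another → neither Principle B nor Principle C is at stake; coindexation permitted.
*[Carmen₁'s rival]₂* c-commands the pronoun but from outside its binding domain, and is not c-commanded by it → coindexation permitted.
*Farida₃* c-commands the pronoun within its binding domain → coindexation would violate Principle B.
*Amara₄*: the pronoun c-commands this R-expression → coindexation would violate Principle C on *Amara₄*.
*Rania₅*: the pronoun c-commands this R-expression → coindexation would violate Principle C on *Rania₅*.
*Freya₆*: the pronoun c-commands this R-expression → coindexation would violate Principle C on *Freya₆*.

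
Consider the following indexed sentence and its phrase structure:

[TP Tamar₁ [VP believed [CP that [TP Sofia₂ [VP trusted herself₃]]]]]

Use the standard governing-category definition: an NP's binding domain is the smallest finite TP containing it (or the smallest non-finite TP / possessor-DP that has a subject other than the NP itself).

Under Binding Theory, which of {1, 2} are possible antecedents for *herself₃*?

*herself* is an anaphor, so Principle A applies: it must be bound in its binding domain.
Binding domain of *herself₃*: the embedded TP, whose subject is Sofia₂.
*Tamar₁* c-commands the anaphor but is outside its binding domain → cannot satisfy Principle A.
*Sofia₂* c-commands the anaphor within its binding domain → licit binder.

{2}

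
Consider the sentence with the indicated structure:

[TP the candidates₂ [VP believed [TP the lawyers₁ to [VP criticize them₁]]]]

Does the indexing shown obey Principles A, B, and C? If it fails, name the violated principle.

The two coindexed NPs are *the lawyers₁* and *them₁*.
*them₁* is a pronoun. Its binding domain is the embedded TP, whose subject is the lawyers₁.
*the lawyers₁* c-commands it within that domain and carries the same index.
The pronoun is locally bound → Principle B violation.

Principle B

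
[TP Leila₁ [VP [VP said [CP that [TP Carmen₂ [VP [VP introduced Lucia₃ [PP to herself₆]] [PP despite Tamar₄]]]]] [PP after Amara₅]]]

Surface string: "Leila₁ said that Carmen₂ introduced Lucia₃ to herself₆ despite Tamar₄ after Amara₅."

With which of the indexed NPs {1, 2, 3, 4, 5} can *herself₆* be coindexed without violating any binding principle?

*herself* is an anaphor, so Principle A applies: it must be bound in its binding domain.
Binding domain of *herself₆*: the embedded TP, whose subject is Carmen₂.
*Leila₁* c-commands the anaphor but is outside its binding domain → cannot satisfy Principle A.
*Carmen₂* c-commands the anaphor within its binding domain → licit binder.
*Lucia₃* c-commands the anaphor within its binding domain → licit binder.
*Tamar₄* does not c-command the anaphor → cannot bind it.
*Amara₅* does not c-command the anaphor → cannot bind it.

{2, 3}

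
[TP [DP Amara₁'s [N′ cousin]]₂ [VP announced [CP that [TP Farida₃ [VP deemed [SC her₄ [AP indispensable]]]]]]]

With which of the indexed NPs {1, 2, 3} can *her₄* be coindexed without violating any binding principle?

{1, 2}

*her* is a pronoun, so Principle B applies: it must be free in its binding domain.
Binding domain of *her₄*: the embedded TP, whose subject is Farida₃.
*Amara₁* and the pronoun do not c-command one another → neither Principle B nor Principle C is at stake; coindexation permitted.
*[Amara₁'s cousin]₂* c-commands the pronoun but from outside its binding domain, and is not c-commanded by it → coindexation permitted.
*Farida₃* c-commands the pronoun within its binding domain → coindexation would violate Principle B.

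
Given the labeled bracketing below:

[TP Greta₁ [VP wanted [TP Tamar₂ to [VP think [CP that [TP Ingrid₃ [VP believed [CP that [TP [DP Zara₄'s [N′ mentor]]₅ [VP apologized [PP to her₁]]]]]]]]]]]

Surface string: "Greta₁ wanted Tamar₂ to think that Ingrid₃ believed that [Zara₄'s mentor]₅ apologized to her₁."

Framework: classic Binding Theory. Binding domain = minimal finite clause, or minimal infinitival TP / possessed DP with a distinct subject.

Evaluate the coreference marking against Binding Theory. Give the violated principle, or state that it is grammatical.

grammatical

The two coindexed NPs are *Greta₁* and *her₁*.
*her₁* is a pronoun; its binding domain is the embedded TP, whose subject is [Zara₄'s mentor]₅. Within that domain it is c-commanded only by *[Zara₄'s mentor]₅*, which carries a different index — the pronoun is free locally, so Principle B holds.
*Greta₁* is an R-expression; *her₁* does not c-command it, and no other NP shares its index, so Principle C is satisfied.
All principles are respected.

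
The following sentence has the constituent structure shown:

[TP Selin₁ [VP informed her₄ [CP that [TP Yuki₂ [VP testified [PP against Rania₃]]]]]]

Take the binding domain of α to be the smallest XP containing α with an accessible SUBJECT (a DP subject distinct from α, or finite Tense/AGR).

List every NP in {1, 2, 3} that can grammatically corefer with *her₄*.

*her* is a pronoun, so Principle B applies: it must be free in its binding domain.
Binding domain of *her₄*: the matrix TP, whose subject is Selin₁.
*Selin₁* c-commands the pronoun within its binding domain → coindexation would violate Principle B.
*Yuki₂*: the pronoun c-commands this R-expression → coindexation would violate Principle C on *Yuki₂*.
*Rania₃*: the pronoun c-commands this R-expression → coindexation would violate Principle C on *Rania₃*.

none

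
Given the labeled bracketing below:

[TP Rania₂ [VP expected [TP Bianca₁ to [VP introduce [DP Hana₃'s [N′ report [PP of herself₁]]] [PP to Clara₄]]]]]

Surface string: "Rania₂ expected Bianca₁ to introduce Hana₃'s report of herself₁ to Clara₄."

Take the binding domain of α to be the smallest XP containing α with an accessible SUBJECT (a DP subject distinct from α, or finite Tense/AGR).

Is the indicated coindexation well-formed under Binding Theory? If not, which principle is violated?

Principle A

The two coindexed NPs are *Bianca₁* and *herself₁*.
*herself₁* is an anaphor. Principle A requires it to be bound within its binding domain — the possessed DP, whose subject is Hana₃.
Within that domain it is c-commanded by *Hana₃*, which does not share its index.
*Bianca₁* does c-command the anaphor, but from outside its binding domain.
The anaphor is unbound in its domain → Principle A violation.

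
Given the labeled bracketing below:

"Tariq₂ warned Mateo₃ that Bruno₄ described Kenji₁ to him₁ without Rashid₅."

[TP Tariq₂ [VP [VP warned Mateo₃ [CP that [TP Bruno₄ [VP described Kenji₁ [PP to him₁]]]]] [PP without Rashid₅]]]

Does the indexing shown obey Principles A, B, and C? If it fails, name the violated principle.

The two coindexed NPs are *Kenji₁* and *him₁*.
*him₁* is a pronoun. Its binding domain is the embedded TP, whose subject is Bruno₄.
*Kenji₁* c-commands it within that domain and carries the same index.
The pronoun is locally bound → Principle B violation.

Principle B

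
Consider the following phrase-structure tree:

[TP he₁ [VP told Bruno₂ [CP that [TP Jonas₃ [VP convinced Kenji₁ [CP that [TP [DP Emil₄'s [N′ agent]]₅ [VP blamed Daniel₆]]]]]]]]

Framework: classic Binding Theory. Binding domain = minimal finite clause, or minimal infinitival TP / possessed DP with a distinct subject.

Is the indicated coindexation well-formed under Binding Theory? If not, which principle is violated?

The two coindexed NPs are *he₁* and *Kenji₁*.
*Kenji₁* is an R-expression. Principle C requires it to be free everywhere.
*he₁* c-commands it and carries the same index.
The R-expression is bound → Principle C violation.

Principle C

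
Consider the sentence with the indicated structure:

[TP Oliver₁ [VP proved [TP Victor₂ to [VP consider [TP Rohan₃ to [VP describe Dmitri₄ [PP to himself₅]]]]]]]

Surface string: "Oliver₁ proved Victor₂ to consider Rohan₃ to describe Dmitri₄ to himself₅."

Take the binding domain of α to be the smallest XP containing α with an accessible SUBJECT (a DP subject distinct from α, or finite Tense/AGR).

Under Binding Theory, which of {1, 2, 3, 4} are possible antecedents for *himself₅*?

*himself* is an anaphor, so Principle A applies: it must be bound in its binding domain.
Binding domain of *himself₅*: the embedded TP, whose subject is Rohan₃.
*Oliver₁* c-commands the anaphor but is outside its binding domain → cannot satisfy Principle A.
*Victor₂* c-commands the anaphor but is outside its binding domain → cannot satisfy Principle A.
*Rohan₃* c-commands the anaphor within its binding domain → licit binder.
*Dmitri₄* c-commands the anaphor within its binding domain → licit binder.

{3, 4}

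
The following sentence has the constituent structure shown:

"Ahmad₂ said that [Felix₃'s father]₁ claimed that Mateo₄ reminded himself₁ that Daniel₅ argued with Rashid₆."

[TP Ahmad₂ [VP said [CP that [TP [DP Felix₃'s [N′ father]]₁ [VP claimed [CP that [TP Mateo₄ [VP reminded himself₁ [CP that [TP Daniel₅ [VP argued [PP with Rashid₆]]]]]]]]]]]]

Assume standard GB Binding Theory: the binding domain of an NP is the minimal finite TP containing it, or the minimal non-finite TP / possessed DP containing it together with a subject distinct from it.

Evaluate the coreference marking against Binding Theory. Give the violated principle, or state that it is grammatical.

Principle A

The two coindexed NPs are *[Felix₃'s father]₁* and *himself₁*.
*himself₁* is an anaphor. Principle A requires it to be bound within its binding domain — the embedded TP, whose subject is Mateo₄.
Within that domain it is c-commanded by *Mateo₄*, which does not share its index.
*[Felix₃'s father]₁* does c-command the anaphor, but from outside its binding domain.
The anaphor is unbound in its domain → Principle A violation.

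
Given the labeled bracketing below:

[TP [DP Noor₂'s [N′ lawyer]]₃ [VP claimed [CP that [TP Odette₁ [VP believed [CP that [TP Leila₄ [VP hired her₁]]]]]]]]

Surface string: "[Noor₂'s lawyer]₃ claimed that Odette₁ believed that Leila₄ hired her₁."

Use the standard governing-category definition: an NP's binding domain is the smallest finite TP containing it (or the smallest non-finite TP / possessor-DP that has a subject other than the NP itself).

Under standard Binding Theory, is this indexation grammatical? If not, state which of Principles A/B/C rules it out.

The two coindexed NPs are *Odette₁* and *her₁*.
*her₁* is a pronoun; its binding domain is the embedded TP, whose subject is Leila₄. Within that domain it is c-commanded only by *Leila₄*, which carries a different index — the pronoun is free locally, so Principle B holds.
*Odette₁* is an R-expression; *her₁* does not c-command it, and no other NP shares its index, so Principle C is satisfied.
All principles are respected.

grammatical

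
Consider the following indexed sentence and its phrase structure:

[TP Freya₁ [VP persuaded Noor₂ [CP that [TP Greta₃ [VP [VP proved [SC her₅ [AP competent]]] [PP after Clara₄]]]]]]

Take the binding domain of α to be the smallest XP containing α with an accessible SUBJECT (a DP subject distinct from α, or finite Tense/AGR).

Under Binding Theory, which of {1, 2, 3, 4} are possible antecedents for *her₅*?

*her* is a pronoun, so Principle B applies: it must be free in its binding domain.
Binding domain of *her₅*: the embedded TP, whose subject is Greta₃.
*Freya₁* c-commands the pronoun but from outside its binding domain, and is not c-commanded by it → coindexation permitted.
*Noor₂* c-commands the pronoun but from outside its binding domain, and is not c-commanded by it → coindexation permitted.
*Greta₃* c-commands the pronoun within its binding domain → coindexation would violate Principle B.
*Clara₄* and the pronoun do not c-command one another → neither Principle B nor Principle C is at stake; coindexation permitted.

{1, 2, 4}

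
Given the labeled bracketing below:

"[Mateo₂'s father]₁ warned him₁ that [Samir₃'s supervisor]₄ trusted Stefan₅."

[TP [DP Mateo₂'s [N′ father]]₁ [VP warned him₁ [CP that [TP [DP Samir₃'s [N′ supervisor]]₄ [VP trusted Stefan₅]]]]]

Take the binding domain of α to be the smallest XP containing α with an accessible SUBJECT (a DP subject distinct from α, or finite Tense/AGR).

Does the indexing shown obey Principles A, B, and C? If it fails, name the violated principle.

The two coindexed NPs are *[Mateo₂'s father]₁* and *him₁*.
*him₁* is a pronoun. Its binding domain is the matrix TP, whose subject is [Mateo₂'s father]₁.
*[Mateo₂'s father]₁* c-commands it within that domain and carries the same index.
The pronoun is locally bound → Principle B violation.

Principle B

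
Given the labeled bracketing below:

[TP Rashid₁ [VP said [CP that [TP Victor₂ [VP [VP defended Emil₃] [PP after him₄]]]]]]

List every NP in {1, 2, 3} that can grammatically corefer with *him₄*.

*him* is a pronoun, so Principle B applies: it must be free in its binding domain.
Binding domain of *him₄*: the embedded TP, whose subject is Victor₂.
*Rashid₁* c-commands the pronoun but from outside its binding domain, and is not c-commanded by it → coindexation permitted.
*Victor₂* c-commands the pronoun within its binding domain → coindexation would violate Principle B.
*Emil₃* and the pronoun do not c-command one another → neither Principle B nor Principle C is at stake; coindexation permitted.

{1, 3}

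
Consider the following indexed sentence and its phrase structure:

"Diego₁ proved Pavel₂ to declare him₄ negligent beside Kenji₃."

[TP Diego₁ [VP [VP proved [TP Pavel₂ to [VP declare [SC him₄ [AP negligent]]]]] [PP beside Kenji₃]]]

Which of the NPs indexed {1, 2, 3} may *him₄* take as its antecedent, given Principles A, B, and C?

{1, 3}

*him* is a pronoun, so Principle B applies: it must be free in its binding domain.
Binding domain of *him₄*: the embedded TP, whose subject is Pavel₂.
*Diego₁* c-commands the pronoun but from outside its binding domain, and is not c-commanded by it → coindexation permitted.
*Pavel₂* c-commands the pronoun within its binding domain → coindexation would violate Principle B.
*Kenji₃* and the pronoun do not c-command one another → neither Principle B nor Principle C is at stake; coindexation permitted.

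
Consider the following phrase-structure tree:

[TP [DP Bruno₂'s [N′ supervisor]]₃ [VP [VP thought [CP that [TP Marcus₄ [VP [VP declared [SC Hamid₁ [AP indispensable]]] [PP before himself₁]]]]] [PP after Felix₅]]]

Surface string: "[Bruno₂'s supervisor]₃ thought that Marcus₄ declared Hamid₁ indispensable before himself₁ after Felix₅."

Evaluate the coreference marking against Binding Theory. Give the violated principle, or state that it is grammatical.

Principle A

The two coindexed NPs are *Hamid₁* and *himself₁*.
*himself₁* is an anaphor. Principle A requires it to be bound within its binding domain — the embedded TP, whose subject is Marcus₄.
Within that domain it is c-commanded by *Marcus₄*, which does not share its index.
*Hamid₁* does not c-command the anaphor at all.
The anaphor is unbound in its domain → Principle A violation.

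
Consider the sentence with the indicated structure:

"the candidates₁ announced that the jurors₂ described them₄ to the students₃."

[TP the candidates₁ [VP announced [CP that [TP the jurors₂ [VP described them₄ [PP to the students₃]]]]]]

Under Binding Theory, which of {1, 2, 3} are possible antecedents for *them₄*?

*them* is a pronoun, so Principle B applies: it must be free in its binding domain.
Binding domain of *them₄*: the embedded TP, whose subject is the jurors₂.
*the candidates₁* c-commands the pronoun but from outside its binding domain, and is not c-commanded by it → coindexation permitted.
*the jurors₂* c-commands the pronoun within its binding domain → coindexation would violate Principle B.
*the students₃*: the pronoun c-commands this R-expression → coindexation would violate Principle C on *the students₃*.

{1}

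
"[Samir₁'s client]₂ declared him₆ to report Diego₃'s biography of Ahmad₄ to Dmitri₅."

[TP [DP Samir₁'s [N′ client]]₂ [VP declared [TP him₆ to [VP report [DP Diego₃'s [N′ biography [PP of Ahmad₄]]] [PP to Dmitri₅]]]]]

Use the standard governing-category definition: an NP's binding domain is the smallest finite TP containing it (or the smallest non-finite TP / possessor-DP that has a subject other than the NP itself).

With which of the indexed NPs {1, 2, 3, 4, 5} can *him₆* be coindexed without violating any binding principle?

*him* is a pronoun, so Principle B applies: it must be free in its binding domain.
Binding domain of *him₆*: the matrix TP, whose subject is [Samir₁'s client]₂.
*Samir₁* and the pronoun do not c-command one another → neither Principle B nor Principle C is at stake; coindexation permitted.
*[Samir₁'s client]₂* c-commands the pronoun within its binding domain → coindexation would violate Principle B.
*Diego₃*: the pronoun c-commands this R-expression → coindexation would violate Principle C on *Diego₃*.
*Ahmad₄*: the pronoun c-commands this R-expression → coindexation would violate Principle C on *Ahmad₄*.
*Dmitri₅*: the pronoun c-commands this R-expression → coindexation would violate Principle C on *Dmitri₅*.

{1}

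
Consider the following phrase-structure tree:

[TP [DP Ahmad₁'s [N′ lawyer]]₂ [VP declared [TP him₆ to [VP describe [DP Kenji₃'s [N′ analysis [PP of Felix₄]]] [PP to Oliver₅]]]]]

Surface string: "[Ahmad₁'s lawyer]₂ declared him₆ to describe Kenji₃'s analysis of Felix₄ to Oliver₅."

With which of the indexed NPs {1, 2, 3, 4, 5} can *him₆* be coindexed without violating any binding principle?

{1}

*him* is a pronoun, so Principle B applies: it must be free in its binding domain.
Binding domain of *him₆*: the matrix TP, whose subject is [Ahmad₁'s lawyer]₂.
*Ahmad₁* and the pronoun do not c-command one another → neither Principle B nor Principle C is at stake; coindexation permitted.
*[Ahmad₁'s lawyer]₂* c-commands the pronoun within its binding domain → coindexation would violate Principle B.
*Kenji₃*: the pronoun c-commands this R-expression → coindexation would violate Principle C on *Kenji₃*.
*Felix₄*: the pronoun c-commands this R-expression → coindexation would violate Principle C on *Felix₄*.
*Oliver₅*: the pronoun c-commands this R-expression → coindexation would violate Principle C on *Oliver₅*.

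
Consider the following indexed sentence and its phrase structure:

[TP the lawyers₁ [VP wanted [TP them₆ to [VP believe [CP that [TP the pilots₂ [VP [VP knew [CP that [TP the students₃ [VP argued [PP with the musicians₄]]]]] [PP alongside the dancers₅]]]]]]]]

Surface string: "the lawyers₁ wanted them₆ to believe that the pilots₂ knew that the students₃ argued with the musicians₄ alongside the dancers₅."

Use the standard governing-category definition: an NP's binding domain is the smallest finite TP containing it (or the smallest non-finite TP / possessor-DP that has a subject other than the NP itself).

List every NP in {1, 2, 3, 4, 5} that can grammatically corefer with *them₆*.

*them* is a pronoun, so Principle B applies: it must be free in its binding domain.
Binding domain of *them₆*: the matrix TP, whose subject is the lawyers₁.
*the lawyers₁* c-commands the pronoun within its binding domain → coindexation would violate Principle B.
*the pilots₂*: the pronoun c-commands this R-expression → coindexation would violate Principle C on *the pilots₂*.
*the students₃*: the pronoun c-commands this R-expression → coindexation would violate Principle C on *the students₃*.
*the musicians₄*: the pronoun c-commands this R-expression → coindexation would violate Principle C on *the musicians₄*.
*the dancers₅*: the pronoun c-commands this R-expression → coindexation would violate Principle C on *the dancers₅*.

none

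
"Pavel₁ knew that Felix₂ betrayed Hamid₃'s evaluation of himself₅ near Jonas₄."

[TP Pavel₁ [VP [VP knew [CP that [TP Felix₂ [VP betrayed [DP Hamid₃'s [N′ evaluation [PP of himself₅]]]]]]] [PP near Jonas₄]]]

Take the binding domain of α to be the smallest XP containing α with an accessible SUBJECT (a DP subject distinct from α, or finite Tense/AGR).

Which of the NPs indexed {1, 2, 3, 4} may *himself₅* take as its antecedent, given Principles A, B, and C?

{3}

*himself* is an anaphor, so Principle A applies: it must be bound in its binding domain.
Binding domain of *himself₅*: the possessed DP, whose subject is Hamid₃.
*Pavel₁* c-commands the anaphor but is outside its binding domain → cannot satisfy Principle A.
*Felix₂* c-commands the anaphor but is outside its binding domain → cannot satisfy Principle A.
*Hamid₃* c-commands the anaphor within its binding domain → licit binder.
*Jonas₄* does not c-command the anaphor → cannot bind it.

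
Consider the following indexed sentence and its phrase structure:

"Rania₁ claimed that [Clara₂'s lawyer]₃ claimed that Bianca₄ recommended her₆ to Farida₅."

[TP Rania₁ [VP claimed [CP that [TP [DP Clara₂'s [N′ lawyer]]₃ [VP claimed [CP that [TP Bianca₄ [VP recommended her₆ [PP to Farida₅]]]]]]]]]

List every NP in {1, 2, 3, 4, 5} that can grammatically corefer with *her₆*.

*her* is a pronoun, so Principle B applies: it must be free in its binding domain.
Binding domain of *her₆*: the embedded TP, whose subject is Bianca₄.
*Rania₁* c-commands the pronoun but from outside its binding domain, and is not c-commanded by it → coindexation permitted.
*Clara₂* and the pronoun do not c-command one another → neither Principle B nor Principle C is at stake; coindexation permitted.
*[Clara₂'s lawyer]₃* c-commands the pronoun but from outside its binding domain, and is not c-commanded by it → coindexation permitted.
*Bianca₄* c-commands the pronoun within its binding domain → coindexation would violate Principle B.
*Farida₅*: the pronoun c-commands this R-expression → coindexation would violate Principle C on *Farida₅*.

{1, 2, 3}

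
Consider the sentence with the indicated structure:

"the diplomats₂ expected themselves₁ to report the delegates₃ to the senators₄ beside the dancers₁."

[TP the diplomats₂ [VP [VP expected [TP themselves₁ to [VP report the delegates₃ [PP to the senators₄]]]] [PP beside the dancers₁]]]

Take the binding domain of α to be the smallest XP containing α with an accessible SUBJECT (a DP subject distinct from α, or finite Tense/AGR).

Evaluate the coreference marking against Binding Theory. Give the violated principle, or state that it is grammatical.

The two coindexed NPs are *the dancers₁* and *themselves₁*.
*themselves₁* is an anaphor. Principle A requires it to be bound within its binding domain — the matrix TP, whose subject is the diplomats₂.
Within that domain it is c-commanded by *the diplomats₂*, which does not share its index.
*the dancers₁* does not c-command the anaphor at all.
The anaphor is unbound in its domain → Principle A violation.

Principle A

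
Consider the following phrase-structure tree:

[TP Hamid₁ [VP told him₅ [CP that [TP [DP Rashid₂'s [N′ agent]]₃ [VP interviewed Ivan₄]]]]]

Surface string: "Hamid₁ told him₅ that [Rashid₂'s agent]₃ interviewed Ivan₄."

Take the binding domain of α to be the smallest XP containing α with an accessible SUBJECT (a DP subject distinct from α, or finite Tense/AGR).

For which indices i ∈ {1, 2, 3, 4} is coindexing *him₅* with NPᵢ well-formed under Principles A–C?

none

*him* is a pronoun, so Principle B applies: it must be free in its binding domain.
Binding domain of *him₅*: the matrix TP, whose subject is Hamid₁.
*Hamid₁* c-commands the pronoun within its binding domain → coindexation would violate Principle B.
*Rashid₂*: the pronoun c-commands this R-expression → coindexation would violate Principle C on *Rashid₂*.
*[Rashid₂'s agent]₃*: the pronoun c-commands this R-expression → coindexation would violate Principle C on *[Rashid₂'s agent]₃*.
*Ivan₄*: the pronoun c-commands this R-expression → coindexation would violate Principle C on *Ivan₄*.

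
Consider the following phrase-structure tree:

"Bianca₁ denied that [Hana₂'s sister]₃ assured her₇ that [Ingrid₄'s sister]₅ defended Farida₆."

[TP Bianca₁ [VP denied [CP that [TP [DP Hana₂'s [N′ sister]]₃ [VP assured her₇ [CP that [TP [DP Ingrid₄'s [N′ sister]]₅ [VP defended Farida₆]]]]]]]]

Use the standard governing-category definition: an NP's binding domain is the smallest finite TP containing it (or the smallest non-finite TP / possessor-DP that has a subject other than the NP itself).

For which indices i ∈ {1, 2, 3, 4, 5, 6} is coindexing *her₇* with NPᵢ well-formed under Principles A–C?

*her* is a pronoun, so Principle B applies: it must be free in its binding domain.
Binding domain of *her₇*: the embedded TP, whose subject is [Hana₂'s sister]₃.
*Bianca₁* c-commands the pronoun but from outside its binding domain, and is not c-commanded by it → coindexation permitted.
*Hana₂* and the pronoun do not c-command one another → neither Principle B nor Principle C is at stake; coindexation permitted.
*[Hana₂'s sister]₃* c-commands the pronoun within its binding domain → coindexation would violate Principle B.
*Ingrid₄*: the pronoun c-commands this R-expression → coindexation would violate Principle C on *Ingrid₄*.
*[Ingrid₄'s sister]₅*: the pronoun c-commands this R-expression → coindexation would violate Principle C on *[Ingrid₄'s sister]₅*.
*Farida₆*: the pronoun c-commands this R-expression → coindexation would violate Principle C on *Farida₆*.

{1, 2}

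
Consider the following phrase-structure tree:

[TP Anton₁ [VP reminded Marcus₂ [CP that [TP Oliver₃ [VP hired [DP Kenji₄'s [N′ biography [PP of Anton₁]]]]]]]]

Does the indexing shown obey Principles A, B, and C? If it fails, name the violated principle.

The two coindexed NPs are *Anton₁* (the lower occurrence) and *Anton₁* (the higher occurrence).
*Anton₁* (the lower occurrence) is an R-expression. Principle C requires it to be free everywhere.
*Anton₁* (the higher occurrence) c-commands it and carries the same index.
The R-expression is bound → Principle C violation.

Principle C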